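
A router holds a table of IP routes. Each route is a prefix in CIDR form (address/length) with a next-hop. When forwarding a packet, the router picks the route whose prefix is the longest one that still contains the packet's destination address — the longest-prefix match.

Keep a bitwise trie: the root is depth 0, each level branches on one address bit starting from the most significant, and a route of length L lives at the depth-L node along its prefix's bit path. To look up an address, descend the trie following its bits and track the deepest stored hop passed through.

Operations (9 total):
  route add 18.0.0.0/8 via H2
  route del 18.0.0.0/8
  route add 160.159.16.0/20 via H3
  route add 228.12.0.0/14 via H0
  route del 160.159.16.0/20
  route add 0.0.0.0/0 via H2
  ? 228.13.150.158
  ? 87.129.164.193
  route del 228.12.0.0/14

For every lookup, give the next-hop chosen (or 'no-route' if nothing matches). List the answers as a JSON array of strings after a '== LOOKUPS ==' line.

Apply in order:
  add 18.0.0.0/8 -> H2 at depth 8
  - 18.0.0.0/8 clear@8
  add 160.159.16.0/20 -> H3 at depth 20
  add 228.12.0.0/14 -> H0 at depth 14
  - 160.159.16.0/20 clear@20
  add 0.0.0.0/0 -> H2 at depth 0
  lookup 228.13.150.158: bits 11100100000011 walk d0:H2→d1:-→d2:-→d3:-→d4:-→d5:-→d6:-→d7:-→d8:-→d9:-→d10:-→d11:-→d12:-→d13:-→d14:H0 -> H0
  lookup 87.129.164.193: bits 0 walk d0:H2→d1:- -> H2
  - 228.12.0.0/14 clear@14

== LOOKUPS ==
["H0","H2"]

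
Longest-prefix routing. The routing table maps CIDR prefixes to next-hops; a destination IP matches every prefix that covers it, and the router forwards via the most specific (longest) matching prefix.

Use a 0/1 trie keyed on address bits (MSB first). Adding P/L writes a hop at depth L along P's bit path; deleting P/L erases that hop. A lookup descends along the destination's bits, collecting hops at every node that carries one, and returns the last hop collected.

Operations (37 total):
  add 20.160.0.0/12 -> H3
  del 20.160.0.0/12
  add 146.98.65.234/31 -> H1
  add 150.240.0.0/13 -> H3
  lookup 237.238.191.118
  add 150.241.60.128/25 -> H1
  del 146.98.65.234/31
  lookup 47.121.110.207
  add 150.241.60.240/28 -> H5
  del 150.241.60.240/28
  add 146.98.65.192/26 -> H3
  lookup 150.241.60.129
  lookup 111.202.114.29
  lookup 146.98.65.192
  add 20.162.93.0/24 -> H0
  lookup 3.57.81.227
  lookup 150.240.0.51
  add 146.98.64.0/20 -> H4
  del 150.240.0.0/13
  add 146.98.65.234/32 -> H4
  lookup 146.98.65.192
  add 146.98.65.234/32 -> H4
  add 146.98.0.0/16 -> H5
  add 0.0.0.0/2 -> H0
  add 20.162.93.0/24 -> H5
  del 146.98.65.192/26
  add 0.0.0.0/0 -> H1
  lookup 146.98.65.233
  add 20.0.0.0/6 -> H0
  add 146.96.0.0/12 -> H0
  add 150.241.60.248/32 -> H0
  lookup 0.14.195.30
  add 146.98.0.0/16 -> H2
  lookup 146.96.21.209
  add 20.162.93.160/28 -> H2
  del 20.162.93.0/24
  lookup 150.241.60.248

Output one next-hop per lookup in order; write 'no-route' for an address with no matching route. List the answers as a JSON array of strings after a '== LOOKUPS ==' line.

Process each operation:
  + 20.160.0.0/12 (H3) depth=12
  del 20.160.0.0/12 (clear depth 12)
  + 146.98.65.234/31 (H1) depth=31
  + 150.240.0.0/13 (H3) depth=13
  Q 237.238.191.118: descend 1 ; hops seen [∅] ; pick no-route
  + 150.241.60.128/25 (H1) depth=25
  del 146.98.65.234/31 (clear depth 31)
  Q 47.121.110.207: descend 00 ; hops seen [∅] ; pick no-route
  + 150.241.60.240/28 (H5) depth=28
  del 150.241.60.240/28 (clear depth 28)
  + 146.98.65.192/26 (H3) depth=26
  Q 150.241.60.129: descend 1001011011110001001111001 ; hops seen [H3,H1] ; pick H1
  Q 111.202.114.29: descend 0 ; hops seen [∅] ; pick no-route
  Q 146.98.65.192: descend 10010010011000100100000111 ; hops seen [H3] ; pick H3
  + 20.162.93.0/24 (H0) depth=24
  Q 3.57.81.227: descend 000 ; hops seen [∅] ; pick no-route
  Q 150.240.0.51: descend 100101101111000 ; hops seen [H3] ; pick H3
  + 146.98.64.0/20 (H4) depth=20
  del 150.240.0.0/13 (clear depth 13)
  + 146.98.65.234/32 (H4) depth=32
  Q 146.98.65.192: descend 10010010011000100100000111 ; hops seen [H4,H3] ; pick H3
  + 146.98.65.234/32 (H4) depth=32
  + 146.98.0.0/16 (H5) depth=16
  + 0.0.0.0/2 (H0) depth=2
  + 20.162.93.0/24 (H5) depth=24
  del 146.98.65.192/26 (clear depth 26)
  + 0.0.0.0/0 (H1) depth=0
  Q 146.98.65.233: descend 100100100110001001000001111010 ; hops seen [H1,H5,H4] ; pick H4
  + 20.0.0.0/6 (H0) depth=6
  + 146.96.0.0/12 (H0) depth=12
  + 150.241.60.248/32 (H0) depth=32
  Q 0.14.195.30: descend 000 ; hops seen [H1,H0] ; pick H0
  + 146.98.0.0/16 (H2) depth=16
  Q 146.96.21.209: descend 10010010011000 ; hops seen [H1,H0] ; pick H0
  + 20.162.93.160/28 (H2) depth=28
  del 20.162.93.0/24 (clear depth 24)
  Q 150.241.60.248: descend 10010110111100010011110011111000 ; hops seen [H1,H1,H0] ; pick H0

== LOOKUPS ==
["no-route","no-route","H1","no-route","H3","no-route","H3","H3","H4","H0","H0","H0"]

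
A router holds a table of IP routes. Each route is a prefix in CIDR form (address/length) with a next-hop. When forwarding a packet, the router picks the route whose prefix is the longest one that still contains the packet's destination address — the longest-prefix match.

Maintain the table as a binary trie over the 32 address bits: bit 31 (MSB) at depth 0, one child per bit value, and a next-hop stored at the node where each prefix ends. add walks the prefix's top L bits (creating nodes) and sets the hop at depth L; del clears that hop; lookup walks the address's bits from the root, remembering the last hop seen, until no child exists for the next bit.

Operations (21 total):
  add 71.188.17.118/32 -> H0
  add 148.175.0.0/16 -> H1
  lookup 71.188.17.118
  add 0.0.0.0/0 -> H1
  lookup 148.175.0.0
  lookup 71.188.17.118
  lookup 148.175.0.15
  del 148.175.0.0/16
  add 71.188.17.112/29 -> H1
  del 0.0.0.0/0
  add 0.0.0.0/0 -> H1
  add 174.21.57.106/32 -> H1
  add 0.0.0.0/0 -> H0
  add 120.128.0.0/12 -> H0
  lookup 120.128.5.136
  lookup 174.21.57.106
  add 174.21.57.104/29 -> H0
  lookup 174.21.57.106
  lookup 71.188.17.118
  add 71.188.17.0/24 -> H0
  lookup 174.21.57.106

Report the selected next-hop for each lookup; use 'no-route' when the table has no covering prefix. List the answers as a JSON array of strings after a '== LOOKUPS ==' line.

Process each operation:
  add 71.188.17.118/32 -> H0 at depth 32
  add 148.175.0.0/16 -> H1 at depth 16
  ? 71.188.17.118  path d0:-→d1:-→d2:-→d3:-→d4:-→d5:-→d6:-→d7:-→d8:-→d9:-→d10:-→d11:-→d12:-→d13:-→d14:-→d15:-→d16:-→d17:-→d18:-→d19:-→d20:-→d21:-→d22:-→d23:-→d24:-→d25:-→d26:-→d27:-→d28:-→d29:-→d30:-→d31:-→d32:H0  best=H0
  add 0.0.0.0/0 -> H1 at depth 0
  ? 148.175.0.0  path d0:H1→d1:-→d2:-→d3:-→d4:-→d5:-→d6:-→d7:-→d8:-→d9:-→d10:-→d11:-→d12:-→d13:-→d14:-→d15:-→d16:H1  best=H1
  ? 71.188.17.118  path d0:H1→d1:-→d2:-→d3:-→d4:-→d5:-→d6:-→d7:-→d8:-→d9:-→d10:-→d11:-→d12:-→d13:-→d14:-→d15:-→d16:-→d17:-→d18:-→d19:-→d20:-→d21:-→d22:-→d23:-→d24:-→d25:-→d26:-→d27:-→d28:-→d29:-→d30:-→d31:-→d32:H0  best=H0
  ? 148.175.0.15  path d0:H1→d1:-→d2:-→d3:-→d4:-→d5:-→d6:-→d7:-→d8:-→d9:-→d10:-→d11:-→d12:-→d13:-→d14:-→d15:-→d16:H1  best=H1
  - 148.175.0.0/16 clear@16
  add 71.188.17.112/29 -> H1 at depth 29
  - 0.0.0.0/0 clear@0
  add 0.0.0.0/0 -> H1 at depth 0
  add 174.21.57.106/32 -> H1 at depth 32
  add 0.0.0.0/0 -> H0 at depth 0
  add 120.128.0.0/12 -> H0 at depth 12
  ? 120.128.5.136  path d0:H0→d1:-→d2:-→d3:-→d4:-→d5:-→d6:-→d7:-→d8:-→d9:-→d10:-→d11:-→d12:H0  best=H0
  ? 174.21.57.106  path d0:H0→d1:-→d2:-→d3:-→d4:-→d5:-→d6:-→d7:-→d8:-→d9:-→d10:-→d11:-→d12:-→d13:-→d14:-→d15:-→d16:-→d17:-→d18:-→d19:-→d20:-→d21:-→d22:-→d23:-→d24:-→d25:-→d26:-→d27:-→d28:-→d29:-→d30:-→d31:-→d32:H1  best=H1
  add 174.21.57.104/29 -> H0 at depth 29
  ? 174.21.57.106  path d0:H0→d1:-→d2:-→d3:-→d4:-→d5:-→d6:-→d7:-→d8:-→d9:-→d10:-→d11:-→d12:-→d13:-→d14:-→d15:-→d16:-→d17:-→d18:-→d19:-→d20:-→d21:-→d22:-→d23:-→d24:-→d25:-→d26:-→d27:-→d28:-→d29:H0→d30:-→d31:-→d32:H1  best=H1
  ? 71.188.17.118  path d0:H0→d1:-→d2:-→d3:-→d4:-→d5:-→d6:-→d7:-→d8:-→d9:-→d10:-→d11:-→d12:-→d13:-→d14:-→d15:-→d16:-→d17:-→d18:-→d19:-→d20:-→d21:-→d22:-→d23:-→d24:-→d25:-→d26:-→d27:-→d28:-→d29:H1→d30:-→d31:-→d32:H0  best=H0
  add 71.188.17.0/24 -> H0 at depth 24
  ? 174.21.57.106  path d0:H0→d1:-→d2:-→d3:-→d4:-→d5:-→d6:-→d7:-→d8:-→d9:-→d10:-→d11:-→d12:-→d13:-→d14:-→d15:-→d16:-→d17:-→d18:-→d19:-→d20:-→d21:-→d22:-→d23:-→d24:-→d25:-→d26:-→d27:-→d28:-→d29:H0→d30:-→d31:-→d32:H1  best=H1

== LOOKUPS ==
["H0","H1","H0","H1","H0","H1","H1","H0","H1"]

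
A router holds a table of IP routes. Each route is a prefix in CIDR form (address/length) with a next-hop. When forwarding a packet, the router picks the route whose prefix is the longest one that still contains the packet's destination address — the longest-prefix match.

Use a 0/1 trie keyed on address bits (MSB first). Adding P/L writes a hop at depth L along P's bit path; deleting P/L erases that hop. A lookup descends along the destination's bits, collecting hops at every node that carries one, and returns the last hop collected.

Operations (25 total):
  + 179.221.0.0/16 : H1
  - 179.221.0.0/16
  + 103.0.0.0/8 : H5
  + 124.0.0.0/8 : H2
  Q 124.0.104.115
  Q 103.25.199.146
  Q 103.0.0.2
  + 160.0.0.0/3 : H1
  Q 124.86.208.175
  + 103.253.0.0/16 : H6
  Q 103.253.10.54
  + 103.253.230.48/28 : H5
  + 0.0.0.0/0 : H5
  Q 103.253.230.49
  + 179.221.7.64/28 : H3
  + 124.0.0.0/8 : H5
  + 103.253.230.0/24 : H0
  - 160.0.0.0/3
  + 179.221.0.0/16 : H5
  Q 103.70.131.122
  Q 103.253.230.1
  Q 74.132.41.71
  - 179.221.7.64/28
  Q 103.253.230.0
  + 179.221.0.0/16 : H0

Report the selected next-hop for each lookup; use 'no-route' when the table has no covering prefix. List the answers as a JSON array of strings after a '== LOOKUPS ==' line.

Trace:
  add 179.221.0.0/16 -> H1 at depth 16
  - 179.221.0.0/16 clear@16
  add 103.0.0.0/8 -> H5 at depth 8
  add 124.0.0.0/8 -> H2 at depth 8
  Q 124.0.104.115: descend 01111100 ; hops seen [H2] ; pick H2
  Q 103.25.199.146: descend 01100111 ; hops seen [H5] ; pick H5
  Q 103.0.0.2: descend 01100111 ; hops seen [H5] ; pick H5
  add 160.0.0.0/3 -> H1 at depth 3
  Q 124.86.208.175: descend 01111100 ; hops seen [H2] ; pick H2
  add 103.253.0.0/16 -> H6 at depth 16
  Q 103.253.10.54: descend 0110011111111101 ; hops seen [H5,H6] ; pick H6
  add 103.253.230.48/28 -> H5 at depth 28
  add 0.0.0.0/0 -> H5 at depth 0
  Q 103.253.230.49: descend 0110011111111101111001100011 ; hops seen [H5,H5,H6,H5] ; pick H5
  add 179.221.7.64/28 -> H3 at depth 28
  add 124.0.0.0/8 -> H5 at depth 8
  add 103.253.230.0/24 -> H0 at depth 24
  - 160.0.0.0/3 clear@3
  add 179.221.0.0/16 -> H5 at depth 16
  Q 103.70.131.122: descend 01100111 ; hops seen [H5,H5] ; pick H5
  Q 103.253.230.1: descend 01100111111111011110011000 ; hops seen [H5,H5,H6,H0] ; pick H0
  Q 74.132.41.71: descend 01 ; hops seen [H5] ; pick H5
  - 179.221.7.64/28 clear@28
  Q 103.253.230.0: descend 01100111111111011110011000 ; hops seen [H5,H5,H6,H0] ; pick H0
  add 179.221.0.0/16 -> H0 at depth 16

== LOOKUPS ==
["H2","H5","H5","H2","H6","H5","H5","H0","H5","H0"]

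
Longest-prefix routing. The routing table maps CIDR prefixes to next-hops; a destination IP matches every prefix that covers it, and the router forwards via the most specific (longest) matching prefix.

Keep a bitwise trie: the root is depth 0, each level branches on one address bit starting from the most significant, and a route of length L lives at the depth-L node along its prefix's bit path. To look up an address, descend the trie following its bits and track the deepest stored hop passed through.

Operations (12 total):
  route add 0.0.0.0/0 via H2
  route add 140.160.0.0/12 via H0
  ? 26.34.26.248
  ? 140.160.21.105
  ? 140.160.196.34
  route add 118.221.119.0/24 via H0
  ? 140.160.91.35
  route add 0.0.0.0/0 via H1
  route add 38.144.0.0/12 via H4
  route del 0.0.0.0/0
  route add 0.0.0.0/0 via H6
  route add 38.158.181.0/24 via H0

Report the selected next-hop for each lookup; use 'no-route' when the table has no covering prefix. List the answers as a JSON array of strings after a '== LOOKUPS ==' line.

Process each operation:
  add 0.0.0.0/0 -> H2 at depth 0
  add 140.160.0.0/12 -> H0 at depth 12
  ? 26.34.26.248  path d0:H2  best=H2
  ? 140.160.21.105  path d0:H2→d1:-→d2:-→d3:-→d4:-→d5:-→d6:-→d7:-→d8:-→d9:-→d10:-→d11:-→d12:H0  best=H0
  ? 140.160.196.34  path d0:H2→d1:-→d2:-→d3:-→d4:-→d5:-→d6:-→d7:-→d8:-→d9:-→d10:-→d11:-→d12:H0  best=H0
  add 118.221.119.0/24 -> H0 at depth 24
  ? 140.160.91.35  path d0:H2→d1:-→d2:-→d3:-→d4:-→d5:-→d6:-→d7:-→d8:-→d9:-→d10:-→d11:-→d12:H0  best=H0
  add 0.0.0.0/0 -> H1 at depth 0
  add 38.144.0.0/12 -> H4 at depth 12
  - 0.0.0.0/0 clear@0
  add 0.0.0.0/0 -> H6 at depth 0
  add 38.158.181.0/24 -> H0 at depth 24

== LOOKUPS ==
["H2","H0","H0","H0"]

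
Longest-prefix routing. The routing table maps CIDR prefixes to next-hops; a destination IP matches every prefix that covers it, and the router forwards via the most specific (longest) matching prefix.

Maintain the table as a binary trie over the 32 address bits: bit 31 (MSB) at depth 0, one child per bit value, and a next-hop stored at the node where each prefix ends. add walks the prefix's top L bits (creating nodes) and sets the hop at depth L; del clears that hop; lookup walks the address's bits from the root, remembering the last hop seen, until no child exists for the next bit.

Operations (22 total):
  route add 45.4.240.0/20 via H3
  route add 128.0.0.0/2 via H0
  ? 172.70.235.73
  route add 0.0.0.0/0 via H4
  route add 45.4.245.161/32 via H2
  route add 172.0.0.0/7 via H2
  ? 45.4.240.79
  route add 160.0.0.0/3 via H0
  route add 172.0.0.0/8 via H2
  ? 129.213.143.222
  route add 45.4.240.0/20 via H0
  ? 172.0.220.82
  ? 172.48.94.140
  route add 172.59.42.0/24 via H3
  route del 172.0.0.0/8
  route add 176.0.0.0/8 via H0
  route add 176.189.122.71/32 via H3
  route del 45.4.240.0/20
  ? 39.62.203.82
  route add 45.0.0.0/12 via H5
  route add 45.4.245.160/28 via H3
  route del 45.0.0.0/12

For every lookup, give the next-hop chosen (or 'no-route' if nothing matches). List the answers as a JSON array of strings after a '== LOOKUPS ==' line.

Process each operation:
  + 45.4.240.0/20 (H3) depth=20
  + 128.0.0.0/2 (H0) depth=2
  lookup 172.70.235.73: bits 10 walk d0:-→d1:-→d2:H0 -> H0
  + 0.0.0.0/0 (H4) depth=0
  + 45.4.245.161/32 (H2) depth=32
  + 172.0.0.0/7 (H2) depth=7
  lookup 45.4.240.79: bits 001011010000010011110 walk d0:H4→d1:-→d2:-→d3:-→d4:-→d5:-→d6:-→d7:-→d8:-→d9:-→d10:-→d11:-→d12:-→d13:-→d14:-→d15:-→d16:-→d17:-→d18:-→d19:-→d20:H3→d21:- -> H3
  + 160.0.0.0/3 (H0) depth=3
  + 172.0.0.0/8 (H2) depth=8
  lookup 129.213.143.222: bits 10 walk d0:H4→d1:-→d2:H0 -> H0
  + 45.4.240.0/20 (H0) depth=20
  lookup 172.0.220.82: bits 10101100 walk d0:H4→d1:-→d2:H0→d3:H0→d4:-→d5:-→d6:-→d7:H2→d8:H2 -> H2
  lookup 172.48.94.140: bits 10101100 walk d0:H4→d1:-→d2:H0→d3:H0→d4:-→d5:-→d6:-→d7:H2→d8:H2 -> H2
  + 172.59.42.0/24 (H3) depth=24
  del 172.0.0.0/8 (clear depth 8)
  + 176.0.0.0/8 (H0) depth=8
  + 176.189.122.71/32 (H3) depth=32
  del 45.4.240.0/20 (clear depth 20)
  lookup 39.62.203.82: bits 0010 walk d0:H4→d1:-→d2:-→d3:-→d4:- -> H4
  + 45.0.0.0/12 (H5) depth=12
  + 45.4.245.160/28 (H3) depth=28
  del 45.0.0.0/12 (clear depth 12)

== LOOKUPS ==
["H0","H3","H0","H2","H2","H4"]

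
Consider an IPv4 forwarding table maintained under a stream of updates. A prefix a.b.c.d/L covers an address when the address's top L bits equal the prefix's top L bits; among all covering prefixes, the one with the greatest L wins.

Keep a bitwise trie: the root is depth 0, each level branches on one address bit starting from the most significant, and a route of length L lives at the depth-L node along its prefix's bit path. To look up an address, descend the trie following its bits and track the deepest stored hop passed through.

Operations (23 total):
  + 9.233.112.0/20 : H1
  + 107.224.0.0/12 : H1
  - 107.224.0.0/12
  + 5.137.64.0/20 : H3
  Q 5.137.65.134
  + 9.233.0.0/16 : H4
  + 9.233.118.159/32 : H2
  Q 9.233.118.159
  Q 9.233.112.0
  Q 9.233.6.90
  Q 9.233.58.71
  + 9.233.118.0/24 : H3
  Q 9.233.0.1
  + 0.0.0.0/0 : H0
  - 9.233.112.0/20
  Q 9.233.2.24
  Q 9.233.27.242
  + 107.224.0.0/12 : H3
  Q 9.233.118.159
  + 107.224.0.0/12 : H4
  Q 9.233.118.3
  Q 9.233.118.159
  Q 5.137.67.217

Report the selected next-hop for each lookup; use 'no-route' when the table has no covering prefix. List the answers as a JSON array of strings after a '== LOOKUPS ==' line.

Apply in order:
  + 9.233.112.0/20 (H1) depth=20
  + 107.224.0.0/12 (H1) depth=12
  del 107.224.0.0/12 (clear depth 12)
  + 5.137.64.0/20 (H3) depth=20
  Q 5.137.65.134: descend 00000101100010010100 ; hops seen [H3] ; pick H3
  + 9.233.0.0/16 (H4) depth=16
  + 9.233.118.159/32 (H2) depth=32
  Q 9.233.118.159: descend 00001001111010010111011010011111 ; hops seen [H4,H1,H2] ; pick H2
  Q 9.233.112.0: descend 000010011110100101110 ; hops seen [H4,H1] ; pick H1
  Q 9.233.6.90: descend 00001001111010010 ; hops seen [H4] ; pick H4
  Q 9.233.58.71: descend 00001001111010010 ; hops seen [H4] ; pick H4
  + 9.233.118.0/24 (H3) depth=24
  Q 9.233.0.1: descend 00001001111010010 ; hops seen [H4] ; pick H4
  + 0.0.0.0/0 (H0) depth=0
  del 9.233.112.0/20 (clear depth 20)
  Q 9.233.2.24: descend 00001001111010010 ; hops seen [H0,H4] ; pick H4
  Q 9.233.27.242: descend 00001001111010010 ; hops seen [H0,H4] ; pick H4
  + 107.224.0.0/12 (H3) depth=12
  Q 9.233.118.159: descend 00001001111010010111011010011111 ; hops seen [H0,H4,H3,H2] ; pick H2
  + 107.224.0.0/12 (H4) depth=12
  Q 9.233.118.3: descend 000010011110100101110110 ; hops seen [H0,H4,H3] ; pick H3
  Q 9.233.118.159: descend 00001001111010010111011010011111 ; hops seen [H0,H4,H3,H2] ; pick H2
  Q 5.137.67.217: descend 00000101100010010100 ; hops seen [H0,H3] ; pick H3

== LOOKUPS ==
["H3","H2","H1","H4","H4","H4","H4","H4","H2","H3","H2","H3"]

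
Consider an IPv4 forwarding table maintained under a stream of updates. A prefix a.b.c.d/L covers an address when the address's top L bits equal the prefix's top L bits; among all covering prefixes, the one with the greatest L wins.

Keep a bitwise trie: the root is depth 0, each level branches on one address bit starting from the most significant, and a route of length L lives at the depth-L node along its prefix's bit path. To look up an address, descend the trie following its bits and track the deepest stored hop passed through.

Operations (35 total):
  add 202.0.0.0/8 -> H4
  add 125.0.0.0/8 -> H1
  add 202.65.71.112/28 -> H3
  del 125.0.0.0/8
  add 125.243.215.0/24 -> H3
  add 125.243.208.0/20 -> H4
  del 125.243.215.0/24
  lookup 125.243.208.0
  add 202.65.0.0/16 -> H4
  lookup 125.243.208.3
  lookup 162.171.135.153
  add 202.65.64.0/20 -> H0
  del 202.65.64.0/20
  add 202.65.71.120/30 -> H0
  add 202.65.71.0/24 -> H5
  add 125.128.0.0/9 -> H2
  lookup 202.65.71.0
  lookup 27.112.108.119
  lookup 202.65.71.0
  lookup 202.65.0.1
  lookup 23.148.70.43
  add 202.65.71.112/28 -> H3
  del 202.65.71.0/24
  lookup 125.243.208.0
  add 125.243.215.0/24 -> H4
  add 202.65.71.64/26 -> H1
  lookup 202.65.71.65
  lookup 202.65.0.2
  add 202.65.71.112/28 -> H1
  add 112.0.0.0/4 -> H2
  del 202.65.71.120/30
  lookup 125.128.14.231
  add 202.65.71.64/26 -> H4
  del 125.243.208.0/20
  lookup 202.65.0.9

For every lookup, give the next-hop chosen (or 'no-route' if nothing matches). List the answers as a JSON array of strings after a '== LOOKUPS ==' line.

Apply in order:
  add 202.0.0.0/8 -> H4 at depth 8
  add 125.0.0.0/8 -> H1 at depth 8
  add 202.65.71.112/28 -> H3 at depth 28
  - 125.0.0.0/8 clear@8
  add 125.243.215.0/24 -> H3 at depth 24
  add 125.243.208.0/20 -> H4 at depth 20
  - 125.243.215.0/24 clear@24
  Q 125.243.208.0: descend 011111011111001111010 ; hops seen [H4] ; pick H4
  add 202.65.0.0/16 -> H4 at depth 16
  Q 125.243.208.3: descend 011111011111001111010 ; hops seen [H4] ; pick H4
  Q 162.171.135.153: descend 1 ; hops seen [∅] ; pick no-route
  add 202.65.64.0/20 -> H0 at depth 20
  - 202.65.64.0/20 clear@20
  add 202.65.71.120/30 -> H0 at depth 30
  add 202.65.71.0/24 -> H5 at depth 24
  add 125.128.0.0/9 -> H2 at depth 9
  Q 202.65.71.0: descend 1100101001000001010001110 ; hops seen [H4,H4,H5] ; pick H5
  Q 27.112.108.119: descend 0 ; hops seen [∅] ; pick no-route
  Q 202.65.71.0: descend 1100101001000001010001110 ; hops seen [H4,H4,H5] ; pick H5
  Q 202.65.0.1: descend 11001010010000010 ; hops seen [H4,H4] ; pick H4
  Q 23.148.70.43: descend 0 ; hops seen [∅] ; pick no-route
  add 202.65.71.112/28 -> H3 at depth 28
  - 202.65.71.0/24 clear@24
  Q 125.243.208.0: descend 011111011111001111010 ; hops seen [H2,H4] ; pick H4
  add 125.243.215.0/24 -> H4 at depth 24
  add 202.65.71.64/26 -> H1 at depth 26
  Q 202.65.71.65: descend 11001010010000010100011101 ; hops seen [H4,H4,H1] ; pick H1
  Q 202.65.0.2: descend 11001010010000010 ; hops seen [H4,H4] ; pick H4
  add 202.65.71.112/28 -> H1 at depth 28
  add 112.0.0.0/4 -> H2 at depth 4
  - 202.65.71.120/30 clear@30
  Q 125.128.14.231: descend 011111011 ; hops seen [H2,H2] ; pick H2
  add 202.65.71.64/26 -> H4 at depth 26
  - 125.243.208.0/20 clear@20
  Q 202.65.0.9: descend 11001010010000010 ; hops seen [H4,H4] ; pick H4

== LOOKUPS ==
["H4","H4","no-route","H5","no-route","H5","H4","no-route","H4","H1","H4","H2","H4"]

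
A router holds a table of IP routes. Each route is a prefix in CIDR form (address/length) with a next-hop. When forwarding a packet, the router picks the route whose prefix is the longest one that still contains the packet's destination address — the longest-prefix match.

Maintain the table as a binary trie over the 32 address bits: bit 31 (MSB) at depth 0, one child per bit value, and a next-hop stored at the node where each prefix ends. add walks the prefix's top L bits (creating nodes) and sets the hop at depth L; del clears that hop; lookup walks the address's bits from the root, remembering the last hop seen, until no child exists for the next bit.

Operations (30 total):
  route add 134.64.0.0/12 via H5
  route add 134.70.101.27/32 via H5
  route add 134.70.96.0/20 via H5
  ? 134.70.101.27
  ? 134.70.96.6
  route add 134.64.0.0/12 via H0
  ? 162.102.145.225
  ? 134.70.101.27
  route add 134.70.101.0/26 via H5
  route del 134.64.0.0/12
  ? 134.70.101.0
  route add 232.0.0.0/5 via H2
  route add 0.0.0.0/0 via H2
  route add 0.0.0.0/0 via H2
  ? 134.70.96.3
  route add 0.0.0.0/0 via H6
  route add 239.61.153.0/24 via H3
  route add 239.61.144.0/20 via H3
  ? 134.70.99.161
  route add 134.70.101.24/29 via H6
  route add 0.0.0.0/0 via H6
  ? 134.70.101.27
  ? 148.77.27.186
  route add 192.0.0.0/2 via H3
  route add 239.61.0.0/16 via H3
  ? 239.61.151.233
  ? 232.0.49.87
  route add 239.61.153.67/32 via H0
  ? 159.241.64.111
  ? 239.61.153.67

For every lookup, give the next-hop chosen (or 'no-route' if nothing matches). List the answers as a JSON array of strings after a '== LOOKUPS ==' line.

Trace:
  + 134.64.0.0/12 (H5) depth=12
  + 134.70.101.27/32 (H5) depth=32
  + 134.70.96.0/20 (H5) depth=20
  Q 134.70.101.27: descend 10000110010001100110010100011011 ; hops seen [H5,H5,H5] ; pick H5
  Q 134.70.96.6: descend 100001100100011001100 ; hops seen [H5,H5] ; pick H5
  + 134.64.0.0/12 (H0) depth=12
  Q 162.102.145.225: descend 10 ; hops seen [∅] ; pick no-route
  Q 134.70.101.27: descend 10000110010001100110010100011011 ; hops seen [H0,H5,H5] ; pick H5
  + 134.70.101.0/26 (H5) depth=26
  - 134.64.0.0/12 clear@12
  Q 134.70.101.0: descend 100001100100011001100101000 ; hops seen [H5,H5] ; pick H5
  + 232.0.0.0/5 (H2) depth=5
  + 0.0.0.0/0 (H2) depth=0
  + 0.0.0.0/0 (H2) depth=0
  Q 134.70.96.3: descend 100001100100011001100 ; hops seen [H2,H5] ; pick H5
  + 0.0.0.0/0 (H6) depth=0
  + 239.61.153.0/24 (H3) depth=24
  + 239.61.144.0/20 (H3) depth=20
  Q 134.70.99.161: descend 100001100100011001100 ; hops seen [H6,H5] ; pick H5
  + 134.70.101.24/29 (H6) depth=29
  + 0.0.0.0/0 (H6) depth=0
  Q 134.70.101.27: descend 10000110010001100110010100011011 ; hops seen [H6,H5,H5,H6,H5] ; pick H5
  Q 148.77.27.186: descend 100 ; hops seen [H6] ; pick H6
  + 192.0.0.0/2 (H3) depth=2
  + 239.61.0.0/16 (H3) depth=16
  Q 239.61.151.233: descend 11101111001111011001 ; hops seen [H6,H3,H2,H3,H3] ; pick H3
  Q 232.0.49.87: descend 11101 ; hops seen [H6,H3,H2] ; pick H2
  + 239.61.153.67/32 (H0) depth=32
  Q 159.241.64.111: descend 100 ; hops seen [H6] ; pick H6
  Q 239.61.153.67: descend 11101111001111011001100101000011 ; hops seen [H6,H3,H2,H3,H3,H3,H0] ; pick H0

== LOOKUPS ==
["H5","H5","no-route","H5","H5","H5","H5","H5","H6","H3","H2","H6","H0"]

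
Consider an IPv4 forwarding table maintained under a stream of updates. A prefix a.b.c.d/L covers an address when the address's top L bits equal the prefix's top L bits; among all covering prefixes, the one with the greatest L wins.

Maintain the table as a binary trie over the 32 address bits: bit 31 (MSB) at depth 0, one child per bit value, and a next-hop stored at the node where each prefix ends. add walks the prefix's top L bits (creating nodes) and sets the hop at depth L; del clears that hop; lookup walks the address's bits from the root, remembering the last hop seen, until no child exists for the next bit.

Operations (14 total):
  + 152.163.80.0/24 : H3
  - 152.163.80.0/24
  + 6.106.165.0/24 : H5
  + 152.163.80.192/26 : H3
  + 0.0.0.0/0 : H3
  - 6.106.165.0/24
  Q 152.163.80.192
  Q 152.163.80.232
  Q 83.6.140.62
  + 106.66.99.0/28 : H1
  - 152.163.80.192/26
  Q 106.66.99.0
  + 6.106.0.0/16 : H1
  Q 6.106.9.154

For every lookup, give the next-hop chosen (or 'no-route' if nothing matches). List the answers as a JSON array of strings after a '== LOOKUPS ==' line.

Process each operation:
  add 152.163.80.0/24 -> H3 at depth 24
  - 152.163.80.0/24 clear@24
  add 6.106.165.0/24 -> H5 at depth 24
  add 152.163.80.192/26 -> H3 at depth 26
  add 0.0.0.0/0 -> H3 at depth 0
  - 6.106.165.0/24 clear@24
  lookup 152.163.80.192: bits 10011000101000110101000011 walk d0:H3→d1:-→d2:-→d3:-→d4:-→d5:-→d6:-→d7:-→d8:-→d9:-→d10:-→d11:-→d12:-→d13:-→d14:-→d15:-→d16:-→d17:-→d18:-→d19:-→d20:-→d21:-→d22:-→d23:-→d24:-→d25:-→d26:H3 -> H3
  lookup 152.163.80.232: bits 10011000101000110101000011 walk d0:H3→d1:-→d2:-→d3:-→d4:-→d5:-→d6:-→d7:-→d8:-→d9:-→d10:-→d11:-→d12:-→d13:-→d14:-→d15:-→d16:-→d17:-→d18:-→d19:-→d20:-→d21:-→d22:-→d23:-→d24:-→d25:-→d26:H3 -> H3
  lookup 83.6.140.62: bits 0 walk d0:H3→d1:- -> H3
  add 106.66.99.0/28 -> H1 at depth 28
  - 152.163.80.192/26 clear@26
  lookup 106.66.99.0: bits 0110101001000010011000110000 walk d0:H3→d1:-→d2:-→d3:-→d4:-→d5:-→d6:-→d7:-→d8:-→d9:-→d10:-→d11:-→d12:-→d13:-→d14:-→d15:-→d16:-→d17:-→d18:-→d19:-→d20:-→d21:-→d22:-→d23:-→d24:-→d25:-→d26:-→d27:-→d28:H1 -> H1
  add 6.106.0.0/16 -> H1 at depth 16
  lookup 6.106.9.154: bits 0000011001101010 walk d0:H3→d1:-→d2:-→d3:-→d4:-→d5:-→d6:-→d7:-→d8:-→d9:-→d10:-→d11:-→d12:-→d13:-→d14:-→d15:-→d16:H1 -> H1

== LOOKUPS ==
["H3","H3","H3","H1","H1"]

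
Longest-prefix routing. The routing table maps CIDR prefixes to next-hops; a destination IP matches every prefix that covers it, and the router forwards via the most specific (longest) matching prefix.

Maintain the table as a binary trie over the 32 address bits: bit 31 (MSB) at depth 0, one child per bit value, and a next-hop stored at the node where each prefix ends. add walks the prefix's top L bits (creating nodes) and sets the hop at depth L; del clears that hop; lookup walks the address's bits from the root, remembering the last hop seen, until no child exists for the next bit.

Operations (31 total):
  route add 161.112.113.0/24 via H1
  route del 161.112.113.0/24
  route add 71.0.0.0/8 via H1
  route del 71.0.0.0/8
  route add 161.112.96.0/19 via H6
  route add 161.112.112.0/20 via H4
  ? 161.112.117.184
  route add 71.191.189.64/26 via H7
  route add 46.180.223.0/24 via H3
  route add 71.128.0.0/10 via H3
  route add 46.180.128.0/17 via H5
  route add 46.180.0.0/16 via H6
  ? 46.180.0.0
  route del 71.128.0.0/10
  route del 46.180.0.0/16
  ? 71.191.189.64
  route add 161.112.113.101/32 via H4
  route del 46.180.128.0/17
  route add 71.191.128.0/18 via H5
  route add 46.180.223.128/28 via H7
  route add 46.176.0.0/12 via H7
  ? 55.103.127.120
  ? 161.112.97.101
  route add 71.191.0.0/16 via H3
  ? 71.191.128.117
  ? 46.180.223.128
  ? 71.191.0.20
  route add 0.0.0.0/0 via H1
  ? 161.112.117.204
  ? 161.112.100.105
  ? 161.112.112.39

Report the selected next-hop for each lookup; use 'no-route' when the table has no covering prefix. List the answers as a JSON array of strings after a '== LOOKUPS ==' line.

Trace:
  add 161.112.113.0/24 -> H1 at depth 24
  del 161.112.113.0/24 (clear depth 24)
  add 71.0.0.0/8 -> H1 at depth 8
  del 71.0.0.0/8 (clear depth 8)
  add 161.112.96.0/19 -> H6 at depth 19
  add 161.112.112.0/20 -> H4 at depth 20
  ? 161.112.117.184  path d0:-→d1:-→d2:-→d3:-→d4:-→d5:-→d6:-→d7:-→d8:-→d9:-→d10:-→d11:-→d12:-→d13:-→d14:-→d15:-→d16:-→d17:-→d18:-→d19:H6→d20:H4→d21:-  best=H4
  add 71.191.189.64/26 -> H7 at depth 26
  add 46.180.223.0/24 -> H3 at depth 24
  add 71.128.0.0/10 -> H3 at depth 10
  add 46.180.128.0/17 -> H5 at depth 17
  add 46.180.0.0/16 -> H6 at depth 16
  ? 46.180.0.0  path d0:-→d1:-→d2:-→d3:-→d4:-→d5:-→d6:-→d7:-→d8:-→d9:-→d10:-→d11:-→d12:-→d13:-→d14:-→d15:-→d16:H6  best=H6
  del 71.128.0.0/10 (clear depth 10)
  del 46.180.0.0/16 (clear depth 16)
  ? 71.191.189.64  path d0:-→d1:-→d2:-→d3:-→d4:-→d5:-→d6:-→d7:-→d8:-→d9:-→d10:-→d11:-→d12:-→d13:-→d14:-→d15:-→d16:-→d17:-→d18:-→d19:-→d20:-→d21:-→d22:-→d23:-→d24:-→d25:-→d26:H7  best=H7
  add 161.112.113.101/32 -> H4 at depth 32
  del 46.180.128.0/17 (clear depth 17)
  add 71.191.128.0/18 -> H5 at depth 18
  add 46.180.223.128/28 -> H7 at depth 28
  add 46.176.0.0/12 -> H7 at depth 12
  ? 55.103.127.120  path d0:-→d1:-→d2:-→d3:-  best=no-route
  ? 161.112.97.101  path d0:-→d1:-→d2:-→d3:-→d4:-→d5:-→d6:-→d7:-→d8:-→d9:-→d10:-→d11:-→d12:-→d13:-→d14:-→d15:-→d16:-→d17:-→d18:-→d19:H6  best=H6
  add 71.191.0.0/16 -> H3 at depth 16
  ? 71.191.128.117  path d0:-→d1:-→d2:-→d3:-→d4:-→d5:-→d6:-→d7:-→d8:-→d9:-→d10:-→d11:-→d12:-→d13:-→d14:-→d15:-→d16:H3→d17:-→d18:H5  best=H5
  ? 46.180.223.128  path d0:-→d1:-→d2:-→d3:-→d4:-→d5:-→d6:-→d7:-→d8:-→d9:-→d10:-→d11:-→d12:H7→d13:-→d14:-→d15:-→d16:-→d17:-→d18:-→d19:-→d20:-→d21:-→d22:-→d23:-→d24:H3→d25:-→d26:-→d27:-→d28:H7  best=H7
  ? 71.191.0.20  path d0:-→d1:-→d2:-→d3:-→d4:-→d5:-→d6:-→d7:-→d8:-→d9:-→d10:-→d11:-→d12:-→d13:-→d14:-→d15:-→d16:H3  best=H3
  add 0.0.0.0/0 -> H1 at depth 0
  ? 161.112.117.204  path d0:H1→d1:-→d2:-→d3:-→d4:-→d5:-→d6:-→d7:-→d8:-→d9:-→d10:-→d11:-→d12:-→d13:-→d14:-→d15:-→d16:-→d17:-→d18:-→d19:H6→d20:H4→d21:-  best=H4
  ? 161.112.100.105  path d0:H1→d1:-→d2:-→d3:-→d4:-→d5:-→d6:-→d7:-→d8:-→d9:-→d10:-→d11:-→d12:-→d13:-→d14:-→d15:-→d16:-→d17:-→d18:-→d19:H6  best=H6
  ? 161.112.112.39  path d0:H1→d1:-→d2:-→d3:-→d4:-→d5:-→d6:-→d7:-→d8:-→d9:-→d10:-→d11:-→d12:-→d13:-→d14:-→d15:-→d16:-→d17:-→d18:-→d19:H6→d20:H4→d21:-→d22:-→d23:-  best=H4

== LOOKUPS ==
["H4","H6","H7","no-route","H6","H5","H7","H3","H4","H6","H4"]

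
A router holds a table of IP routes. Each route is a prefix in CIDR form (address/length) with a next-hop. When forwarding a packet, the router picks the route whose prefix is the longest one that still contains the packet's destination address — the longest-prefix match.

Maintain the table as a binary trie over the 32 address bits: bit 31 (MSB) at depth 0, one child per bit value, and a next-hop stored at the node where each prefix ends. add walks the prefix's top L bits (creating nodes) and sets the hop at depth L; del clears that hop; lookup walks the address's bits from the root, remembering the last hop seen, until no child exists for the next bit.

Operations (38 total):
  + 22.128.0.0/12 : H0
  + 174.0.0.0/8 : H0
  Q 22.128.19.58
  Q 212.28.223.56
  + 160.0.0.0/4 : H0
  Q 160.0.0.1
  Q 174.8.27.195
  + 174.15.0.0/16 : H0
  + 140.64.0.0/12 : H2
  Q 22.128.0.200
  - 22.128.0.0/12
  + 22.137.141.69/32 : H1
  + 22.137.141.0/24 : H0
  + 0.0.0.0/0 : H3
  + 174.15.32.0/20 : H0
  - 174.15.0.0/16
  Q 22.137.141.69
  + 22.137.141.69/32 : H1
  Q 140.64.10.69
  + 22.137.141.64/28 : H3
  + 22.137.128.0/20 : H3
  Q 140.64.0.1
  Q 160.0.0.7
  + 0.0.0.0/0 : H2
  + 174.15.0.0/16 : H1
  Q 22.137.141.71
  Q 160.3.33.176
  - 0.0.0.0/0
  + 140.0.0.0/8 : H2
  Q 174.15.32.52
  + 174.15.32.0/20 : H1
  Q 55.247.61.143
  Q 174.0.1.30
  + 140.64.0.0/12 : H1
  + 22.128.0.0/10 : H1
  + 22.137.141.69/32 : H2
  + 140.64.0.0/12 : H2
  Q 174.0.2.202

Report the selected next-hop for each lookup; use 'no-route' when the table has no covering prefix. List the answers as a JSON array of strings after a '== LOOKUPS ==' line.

Trace:
  + 22.128.0.0/12 (H0) depth=12
  + 174.0.0.0/8 (H0) depth=8
  Q 22.128.19.58: descend 000101101000 ; hops seen [H0] ; pick H0
  Q 212.28.223.56: descend 1 ; hops seen [∅] ; pick no-route
  + 160.0.0.0/4 (H0) depth=4
  Q 160.0.0.1: descend 1010 ; hops seen [H0] ; pick H0
  Q 174.8.27.195: descend 10101110 ; hops seen [H0,H0] ; pick H0
  + 174.15.0.0/16 (H0) depth=16
  + 140.64.0.0/12 (H2) depth=12
  Q 22.128.0.200: descend 000101101000 ; hops seen [H0] ; pick H0
  - 22.128.0.0/12 clear@12
  + 22.137.141.69/32 (H1) depth=32
  + 22.137.141.0/24 (H0) depth=24
  + 0.0.0.0/0 (H3) depth=0
  + 174.15.32.0/20 (H0) depth=20
  - 174.15.0.0/16 clear@16
  Q 22.137.141.69: descend 00010110100010011000110101000101 ; hops seen [H3,H0,H1] ; pick H1
  + 22.137.141.69/32 (H1) depth=32
  Q 140.64.10.69: descend 100011000100 ; hops seen [H3,H2] ; pick H2
  + 22.137.141.64/28 (H3) depth=28
  + 22.137.128.0/20 (H3) depth=20
  Q 140.64.0.1: descend 100011000100 ; hops seen [H3,H2] ; pick H2
  Q 160.0.0.7: descend 1010 ; hops seen [H3,H0] ; pick H0
  + 0.0.0.0/0 (H2) depth=0
  + 174.15.0.0/16 (H1) depth=16
  Q 22.137.141.71: descend 000101101000100110001101010001 ; hops seen [H2,H3,H0,H3] ; pick H3
  Q 160.3.33.176: descend 1010 ; hops seen [H2,H0] ; pick H0
  - 0.0.0.0/0 clear@0
  + 140.0.0.0/8 (H2) depth=8
  Q 174.15.32.52: descend 10101110000011110010 ; hops seen [H0,H0,H1,H0] ; pick H0
  + 174.15.32.0/20 (H1) depth=20
  Q 55.247.61.143: descend 00 ; hops seen [∅] ; pick no-route
  Q 174.0.1.30: descend 101011100000 ; hops seen [H0,H0] ; pick H0
  + 140.64.0.0/12 (H1) depth=12
  + 22.128.0.0/10 (H1) depth=10
  + 22.137.141.69/32 (H2) depth=32
  + 140.64.0.0/12 (H2) depth=12
  Q 174.0.2.202: descend 101011100000 ; hops seen [H0,H0] ; pick H0

== LOOKUPS ==
["H0","no-route","H0","H0","H0","H1","H2","H2","H0","H3","H0","H0","no-route","H0","H0"]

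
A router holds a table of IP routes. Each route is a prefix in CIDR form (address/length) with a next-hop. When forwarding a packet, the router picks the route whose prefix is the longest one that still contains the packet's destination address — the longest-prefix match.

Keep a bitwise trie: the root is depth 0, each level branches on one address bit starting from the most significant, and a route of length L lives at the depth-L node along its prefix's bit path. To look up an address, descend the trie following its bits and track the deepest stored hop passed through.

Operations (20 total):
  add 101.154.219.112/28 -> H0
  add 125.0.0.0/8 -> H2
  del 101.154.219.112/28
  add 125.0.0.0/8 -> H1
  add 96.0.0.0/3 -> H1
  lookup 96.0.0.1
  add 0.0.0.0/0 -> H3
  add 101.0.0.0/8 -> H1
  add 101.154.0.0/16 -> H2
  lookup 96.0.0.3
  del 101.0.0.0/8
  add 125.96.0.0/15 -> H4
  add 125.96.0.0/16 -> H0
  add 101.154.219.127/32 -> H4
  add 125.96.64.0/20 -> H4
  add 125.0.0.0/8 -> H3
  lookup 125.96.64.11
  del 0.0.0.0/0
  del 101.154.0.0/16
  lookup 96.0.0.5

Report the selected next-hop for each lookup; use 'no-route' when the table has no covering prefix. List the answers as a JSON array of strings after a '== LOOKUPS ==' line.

Apply in order:
  + 101.154.219.112/28 (H0) depth=28
  + 125.0.0.0/8 (H2) depth=8
  del 101.154.219.112/28 (clear depth 28)
  + 125.0.0.0/8 (H1) depth=8
  + 96.0.0.0/3 (H1) depth=3
  lookup 96.0.0.1: bits 01100 walk d0:-→d1:-→d2:-→d3:H1→d4:-→d5:- -> H1
  + 0.0.0.0/0 (H3) depth=0
  + 101.0.0.0/8 (H1) depth=8
  + 101.154.0.0/16 (H2) depth=16
  lookup 96.0.0.3: bits 01100 walk d0:H3→d1:-→d2:-→d3:H1→d4:-→d5:- -> H1
  del 101.0.0.0/8 (clear depth 8)
  + 125.96.0.0/15 (H4) depth=15
  + 125.96.0.0/16 (H0) depth=16
  + 101.154.219.127/32 (H4) depth=32
  + 125.96.64.0/20 (H4) depth=20
  + 125.0.0.0/8 (H3) depth=8
  lookup 125.96.64.11: bits 01111101011000000100 walk d0:H3→d1:-→d2:-→d3:H1→d4:-→d5:-→d6:-→d7:-→d8:H3→d9:-→d10:-→d11:-→d12:-→d13:-→d14:-→d15:H4→d16:H0→d17:-→d18:-→d19:-→d20:H4 -> H4
  del 0.0.0.0/0 (clear depth 0)
  del 101.154.0.0/16 (clear depth 16)
  lookup 96.0.0.5: bits 01100 walk d0:-→d1:-→d2:-→d3:H1→d4:-→d5:- -> H1

== LOOKUPS ==
["H1","H1","H4","H1"]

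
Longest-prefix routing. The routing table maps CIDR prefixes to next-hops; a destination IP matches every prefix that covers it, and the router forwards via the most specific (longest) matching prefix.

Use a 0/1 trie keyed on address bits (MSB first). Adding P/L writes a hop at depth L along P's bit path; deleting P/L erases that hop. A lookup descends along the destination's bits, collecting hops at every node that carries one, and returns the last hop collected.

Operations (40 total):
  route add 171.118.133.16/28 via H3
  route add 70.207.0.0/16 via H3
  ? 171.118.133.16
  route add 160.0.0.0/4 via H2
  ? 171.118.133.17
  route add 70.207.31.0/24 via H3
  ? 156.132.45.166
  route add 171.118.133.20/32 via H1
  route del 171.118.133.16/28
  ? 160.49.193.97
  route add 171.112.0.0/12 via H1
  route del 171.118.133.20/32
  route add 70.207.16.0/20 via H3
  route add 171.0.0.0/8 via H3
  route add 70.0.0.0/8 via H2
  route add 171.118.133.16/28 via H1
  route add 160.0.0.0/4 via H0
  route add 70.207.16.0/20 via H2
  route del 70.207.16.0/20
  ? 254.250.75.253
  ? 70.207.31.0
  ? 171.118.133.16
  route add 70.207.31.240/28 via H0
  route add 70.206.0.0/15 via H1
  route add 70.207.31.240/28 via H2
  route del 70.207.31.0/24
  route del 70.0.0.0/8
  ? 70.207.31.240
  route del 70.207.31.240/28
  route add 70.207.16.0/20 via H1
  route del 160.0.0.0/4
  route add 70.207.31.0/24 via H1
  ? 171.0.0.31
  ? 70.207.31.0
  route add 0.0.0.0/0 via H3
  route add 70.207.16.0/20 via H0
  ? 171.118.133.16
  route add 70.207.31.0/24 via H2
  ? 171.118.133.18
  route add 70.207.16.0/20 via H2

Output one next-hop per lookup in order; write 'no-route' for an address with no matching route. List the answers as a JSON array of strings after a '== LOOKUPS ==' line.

Process each operation:
  + 171.118.133.16/28 (H3) depth=28
  + 70.207.0.0/16 (H3) depth=16
  ? 171.118.133.16  path d0:-→d1:-→d2:-→d3:-→d4:-→d5:-→d6:-→d7:-→d8:-→d9:-→d10:-→d11:-→d12:-→d13:-→d14:-→d15:-→d16:-→d17:-→d18:-→d19:-→d20:-→d21:-→d22:-→d23:-→d24:-→d25:-→d26:-→d27:-→d28:H3  best=H3
  + 160.0.0.0/4 (H2) depth=4
  ? 171.118.133.17  path d0:-→d1:-→d2:-→d3:-→d4:H2→d5:-→d6:-→d7:-→d8:-→d9:-→d10:-→d11:-→d12:-→d13:-→d14:-→d15:-→d16:-→d17:-→d18:-→d19:-→d20:-→d21:-→d22:-→d23:-→d24:-→d25:-→d26:-→d27:-→d28:H3  best=H3
  + 70.207.31.0/24 (H3) depth=24
  ? 156.132.45.166  path d0:-→d1:-→d2:-  best=no-route
  + 171.118.133.20/32 (H1) depth=32
  - 171.118.133.16/28 clear@28
  ? 160.49.193.97  path d0:-→d1:-→d2:-→d3:-→d4:H2  best=H2
  + 171.112.0.0/12 (H1) depth=12
  - 171.118.133.20/32 clear@32
  + 70.207.16.0/20 (H3) depth=20
  + 171.0.0.0/8 (H3) depth=8
  + 70.0.0.0/8 (H2) depth=8
  + 171.118.133.16/28 (H1) depth=28
  + 160.0.0.0/4 (H0) depth=4
  + 70.207.16.0/20 (H2) depth=20
  - 70.207.16.0/20 clear@20
  ? 254.250.75.253  path d0:-→d1:-  best=no-route
  ? 70.207.31.0  path d0:-→d1:-→d2:-→d3:-→d4:-→d5:-→d6:-→d7:-→d8:H2→d9:-→d10:-→d11:-→d12:-→d13:-→d14:-→d15:-→d16:H3→d17:-→d18:-→d19:-→d20:-→d21:-→d22:-→d23:-→d24:H3  best=H3
  ? 171.118.133.16  path d0:-→d1:-→d2:-→d3:-→d4:H0→d5:-→d6:-→d7:-→d8:H3→d9:-→d10:-→d11:-→d12:H1→d13:-→d14:-→d15:-→d16:-→d17:-→d18:-→d19:-→d20:-→d21:-→d22:-→d23:-→d24:-→d25:-→d26:-→d27:-→d28:H1→d29:-  best=H1
  + 70.207.31.240/28 (H0) depth=28
  + 70.206.0.0/15 (H1) depth=15
  + 70.207.31.240/28 (H2) depth=28
  - 70.207.31.0/24 clear@24
  - 70.0.0.0/8 clear@8
  ? 70.207.31.240  path d0:-→d1:-→d2:-→d3:-→d4:-→d5:-→d6:-→d7:-→d8:-→d9:-→d10:-→d11:-→d12:-→d13:-→d14:-→d15:H1→d16:H3→d17:-→d18:-→d19:-→d20:-→d21:-→d22:-→d23:-→d24:-→d25:-→d26:-→d27:-→d28:H2  best=H2
  - 70.207.31.240/28 clear@28
  + 70.207.16.0/20 (H1) depth=20
  - 160.0.0.0/4 clear@4
  + 70.207.31.0/24 (H1) depth=24
  ? 171.0.0.31  path d0:-→d1:-→d2:-→d3:-→d4:-→d5:-→d6:-→d7:-→d8:H3→d9:-  best=H3
  ? 70.207.31.0  path d0:-→d1:-→d2:-→d3:-→d4:-→d5:-→d6:-→d7:-→d8:-→d9:-→d10:-→d11:-→d12:-→d13:-→d14:-→d15:H1→d16:H3→d17:-→d18:-→d19:-→d20:H1→d21:-→d22:-→d23:-→d24:H1  best=H1
  + 0.0.0.0/0 (H3) depth=0
  + 70.207.16.0/20 (H0) depth=20
  ? 171.118.133.16  path d0:H3→d1:-→d2:-→d3:-→d4:-→d5:-→d6:-→d7:-→d8:H3→d9:-→d10:-→d11:-→d12:H1→d13:-→d14:-→d15:-→d16:-→d17:-→d18:-→d19:-→d20:-→d21:-→d22:-→d23:-→d24:-→d25:-→d26:-→d27:-→d28:H1→d29:-  best=H1
  + 70.207.31.0/24 (H2) depth=24
  ? 171.118.133.18  path d0:H3→d1:-→d2:-→d3:-→d4:-→d5:-→d6:-→d7:-→d8:H3→d9:-→d10:-→d11:-→d12:H1→d13:-→d14:-→d15:-→d16:-→d17:-→d18:-→d19:-→d20:-→d21:-→d22:-→d23:-→d24:-→d25:-→d26:-→d27:-→d28:H1→d29:-  best=H1
  + 70.207.16.0/20 (H2) depth=20

== LOOKUPS ==
["H3","H3","no-route","H2","no-route","H3","H1","H2","H3","H1","H1","H1"]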